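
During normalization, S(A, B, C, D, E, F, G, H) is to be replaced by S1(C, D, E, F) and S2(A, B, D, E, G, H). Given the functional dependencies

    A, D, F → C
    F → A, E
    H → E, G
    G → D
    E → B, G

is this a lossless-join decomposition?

Common attributes: S1 ∩ S2 = {D, E}.
Closure of {D, E}: E → B, G applies, adding B, G. So (D, E)⁺ = {B, D, E, G}.
The closure contains neither all of S1 = {C, D, E, F} nor all of S2 = {A, B, D, E, G, H}, so the common attributes are not a superkey of either fragment. The join is lossy.

No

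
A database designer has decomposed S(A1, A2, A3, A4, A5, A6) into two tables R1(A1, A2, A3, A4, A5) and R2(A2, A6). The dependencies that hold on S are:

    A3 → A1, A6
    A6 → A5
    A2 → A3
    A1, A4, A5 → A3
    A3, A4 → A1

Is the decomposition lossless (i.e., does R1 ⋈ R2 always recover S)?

Yes

Common attributes: R1 ∩ R2 = {A2}.
Closure of {A2}: A2 → A3 applies, adding A3; A3 → A1, A6 applies, adding A1, A6; A6 → A5 applies, adding A5. So (A2)⁺ = {A1, A2, A3, A5, A6}.
This closure contains every attribute of R2, so R1 ∩ R2 → R2. The join is lossless.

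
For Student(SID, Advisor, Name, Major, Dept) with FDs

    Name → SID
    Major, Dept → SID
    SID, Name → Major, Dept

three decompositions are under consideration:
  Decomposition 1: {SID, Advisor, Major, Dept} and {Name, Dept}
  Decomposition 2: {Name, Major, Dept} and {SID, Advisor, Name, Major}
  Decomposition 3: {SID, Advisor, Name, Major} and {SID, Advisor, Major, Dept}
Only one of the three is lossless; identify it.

Decomposition 2

Decomposition 1: common = {Dept}, closure = {Dept} → lossy.
Decomposition 2: common = {Name, Major}, closure = {SID, Name, Major, Dept} → lossless.
Decomposition 3: common = {SID, Advisor, Major}, closure = {SID, Advisor, Major} → lossy.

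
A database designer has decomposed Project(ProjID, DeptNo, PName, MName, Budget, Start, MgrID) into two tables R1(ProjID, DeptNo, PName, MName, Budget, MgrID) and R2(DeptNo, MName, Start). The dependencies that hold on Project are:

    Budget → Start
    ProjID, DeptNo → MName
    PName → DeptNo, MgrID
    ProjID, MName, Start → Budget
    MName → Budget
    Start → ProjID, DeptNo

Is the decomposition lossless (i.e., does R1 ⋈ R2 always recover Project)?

Yes

Common attributes: R1 ∩ R2 = {DeptNo, MName}.
Closure of {DeptNo, MName}: MName → Budget applies, adding Budget; Budget → Start applies, adding Start; Start → ProjID, DeptNo applies, adding ProjID. So (DeptNo, MName)⁺ = {ProjID, DeptNo, MName, Budget, Start}.
This closure contains every attribute of R2, so R1 ∩ R2 → R2. The join is lossless.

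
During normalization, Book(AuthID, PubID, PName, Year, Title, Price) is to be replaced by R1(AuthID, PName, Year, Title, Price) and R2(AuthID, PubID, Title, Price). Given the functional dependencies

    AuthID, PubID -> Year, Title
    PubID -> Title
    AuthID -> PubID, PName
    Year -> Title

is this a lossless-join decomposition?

Yes

Common attributes: R1 ∩ R2 = {AuthID, Title, Price}.
Closure of {AuthID, Title, Price}: AuthID → PubID, PName applies, adding PubID, PName; AuthID, PubID → Year, Title applies, adding Year. So (AuthID, Title, Price)⁺ = {AuthID, PubID, PName, Year, Title, Price}.
This closure contains every attribute of R1, so R1 ∩ R2 → R1. The join is lossless.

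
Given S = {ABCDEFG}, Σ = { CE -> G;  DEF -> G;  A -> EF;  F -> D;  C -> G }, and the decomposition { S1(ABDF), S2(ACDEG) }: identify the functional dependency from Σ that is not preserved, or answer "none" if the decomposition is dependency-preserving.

DEF -> G

Check DEF → G: no single fragment contains all of {DEFG}, and the restricted closure of {DEF} across the fragments never reaches {G}.
CE → G is preserved.
A → EF is preserved.
F → D is preserved.
C → G is preserved.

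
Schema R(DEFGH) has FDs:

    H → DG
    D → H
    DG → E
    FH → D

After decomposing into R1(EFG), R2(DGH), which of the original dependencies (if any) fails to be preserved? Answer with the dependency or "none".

Check DG → E: no single fragment contains all of {DEG}, and the restricted closure of {DG} across the fragments never reaches {E}.
H → DG is preserved.
D → H is preserved.
FH → D is preserved.

DG → E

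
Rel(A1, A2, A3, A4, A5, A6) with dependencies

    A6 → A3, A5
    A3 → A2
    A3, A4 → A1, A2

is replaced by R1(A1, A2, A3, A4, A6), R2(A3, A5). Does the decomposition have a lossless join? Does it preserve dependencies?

lossy and not dependency-preserving

Lossless test: (A3)⁺ = {A2, A3}, which is a superkey of neither fragment — lossy.
Dependency preservation: the restricted closure of {A6} across the fragments never reaches {A3, A5}, so A6 → A3, A5 cannot be enforced without a join — not preserved.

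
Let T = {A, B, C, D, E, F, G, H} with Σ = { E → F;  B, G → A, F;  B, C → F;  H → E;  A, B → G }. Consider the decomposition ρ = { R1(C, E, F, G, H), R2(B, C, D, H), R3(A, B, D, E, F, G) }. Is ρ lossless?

No

Chase test. Columns are A, B, C, D, E, F, G, H; row i has aⱼ where attribute j ∈ Ri, else bᵢⱼ.
Initial tableau (one row per fragment):
  row 1: b11 b12 a3 b14 a5 a6 a7 a8
  row 2: b21 a2 a3 a4 b25 b26 b27 a8
  row 3: a1 a2 b33 a4 a5 a6 a7 b38
Rows 1 and 2 agree on H; apply H→E and equate their E entries.
Rows 1 and 2 agree on E; apply E→F and equate their F entries.
No row becomes fully distinguished — the join is lossy.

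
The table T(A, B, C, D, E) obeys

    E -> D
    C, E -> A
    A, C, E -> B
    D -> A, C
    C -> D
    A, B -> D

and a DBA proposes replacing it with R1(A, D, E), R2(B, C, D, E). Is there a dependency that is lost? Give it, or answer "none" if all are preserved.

A, B -> D

Check A, B → D: no single fragment contains all of {A, B, D}, and the restricted closure of {A, B} across the fragments never reaches {D}.
E → D is preserved.
C, E → A is preserved.
A, C, E → B is preserved.
D → A, C is preserved.
C → D is preserved.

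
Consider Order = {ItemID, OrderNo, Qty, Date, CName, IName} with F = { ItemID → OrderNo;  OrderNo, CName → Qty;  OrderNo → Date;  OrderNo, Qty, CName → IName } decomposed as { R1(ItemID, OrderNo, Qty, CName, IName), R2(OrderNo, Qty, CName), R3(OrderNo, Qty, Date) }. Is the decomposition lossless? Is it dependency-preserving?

Lossless test (chase): Rows 1 and 2 agree on OrderNo; apply OrderNo→Date and equate their Date entries. Rows 1 and 3 agree on OrderNo; apply OrderNo→Date and equate their Date entries. Rows 1 and 2 agree on OrderNo, Qty, CName; apply OrderNo, Qty, CName→IName and equate their IName entries. Row 1 is now all distinguished symbols — the join is lossless.
Dependency preservation: every FD's attributes lie within a single fragment, so each can be enforced locally — preserved.

lossless and dependency-preserving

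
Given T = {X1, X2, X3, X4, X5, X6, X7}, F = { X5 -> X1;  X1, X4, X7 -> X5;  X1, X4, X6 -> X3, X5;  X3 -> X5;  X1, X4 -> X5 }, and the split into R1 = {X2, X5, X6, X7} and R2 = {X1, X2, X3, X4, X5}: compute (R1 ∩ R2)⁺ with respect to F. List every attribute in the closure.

R1 ∩ R2 = {X2, X5}.
X5 → X1 applies, adding X1
Closure: {X1, X2, X5}.

X1, X2, X5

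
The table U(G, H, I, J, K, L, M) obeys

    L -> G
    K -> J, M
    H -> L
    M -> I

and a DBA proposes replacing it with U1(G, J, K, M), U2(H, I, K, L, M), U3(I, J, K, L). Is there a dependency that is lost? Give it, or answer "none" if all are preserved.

L -> G

Check L → G: no single fragment contains all of {G, L}, and the restricted closure of {L} across the fragments never reaches {G}.
K → J, M is preserved.
H → L is preserved.
M → I is preserved.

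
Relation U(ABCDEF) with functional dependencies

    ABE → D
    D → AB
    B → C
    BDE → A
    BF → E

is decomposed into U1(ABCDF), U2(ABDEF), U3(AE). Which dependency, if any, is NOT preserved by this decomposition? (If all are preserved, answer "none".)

none

ABE → D lies within U2.
D → AB lies within U1.
B → C lies within U1.
BDE → A lies within U2.
BF → E lies within U2.
Every dependency is enforceable on the fragments, so the decomposition is dependency-preserving.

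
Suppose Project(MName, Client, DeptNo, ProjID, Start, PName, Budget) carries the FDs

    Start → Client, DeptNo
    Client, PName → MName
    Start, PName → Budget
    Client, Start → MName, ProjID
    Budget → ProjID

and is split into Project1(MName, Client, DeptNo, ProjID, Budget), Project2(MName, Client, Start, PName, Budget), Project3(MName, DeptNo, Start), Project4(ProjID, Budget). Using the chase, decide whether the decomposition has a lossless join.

Chase test. Columns are MName, Client, DeptNo, ProjID, Start, PName, Budget; row i has aⱼ where attribute j ∈ Projecti, else bᵢⱼ.
Initial tableau (one row per fragment):
  row 1: a1 a2 a3 a4 b15 b16 a7
  row 2: a1 a2 b23 b24 a5 a6 a7
  row 3: a1 b32 a3 b34 a5 b36 b37
  row 4: b41 b42 b43 a4 b45 b46 a7
Rows 2 and 3 agree on Start; apply Start→Client, DeptNo and equate their Client, DeptNo entries.
Rows 2 and 3 agree on Client, Start; apply Client, Start→MName, ProjID and equate their MName, ProjID entries.
Rows 1 and 2 agree on Budget; apply Budget→ProjID and equate their ProjID entries.
Row 2 is now all distinguished symbols — the join is lossless.

Yes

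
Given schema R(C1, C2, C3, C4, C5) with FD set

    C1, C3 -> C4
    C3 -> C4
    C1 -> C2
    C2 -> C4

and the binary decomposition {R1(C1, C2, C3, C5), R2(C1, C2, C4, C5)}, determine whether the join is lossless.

Yes

Common attributes: R1 ∩ R2 = {C1, C2, C5}.
Closure of {C1, C2, C5}: C2 → C4 applies, adding C4. So (C1, C2, C5)⁺ = {C1, C2, C4, C5}.
This closure contains every attribute of R2, so R1 ∩ R2 → R2. The join is lossless.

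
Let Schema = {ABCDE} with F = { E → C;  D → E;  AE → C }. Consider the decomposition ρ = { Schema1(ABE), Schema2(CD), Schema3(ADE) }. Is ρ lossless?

Chase test. Columns are ABCDE; row i has aⱼ where attribute j ∈ Schemai, else bᵢⱼ.
Initial tableau (one row per fragment):
  row 1: a1 a2 b13 b14 a5
  row 2: b21 b22 a3 a4 b25
  row 3: a1 b32 b33 a4 a5
Rows 1 and 3 agree on E; apply E→C and equate their C entries.
Rows 2 and 3 agree on D; apply D→E and equate their E entries.
Rows 1 and 2 agree on E; apply E→C and equate their C entries.
No row becomes fully distinguished — the join is lossy.

No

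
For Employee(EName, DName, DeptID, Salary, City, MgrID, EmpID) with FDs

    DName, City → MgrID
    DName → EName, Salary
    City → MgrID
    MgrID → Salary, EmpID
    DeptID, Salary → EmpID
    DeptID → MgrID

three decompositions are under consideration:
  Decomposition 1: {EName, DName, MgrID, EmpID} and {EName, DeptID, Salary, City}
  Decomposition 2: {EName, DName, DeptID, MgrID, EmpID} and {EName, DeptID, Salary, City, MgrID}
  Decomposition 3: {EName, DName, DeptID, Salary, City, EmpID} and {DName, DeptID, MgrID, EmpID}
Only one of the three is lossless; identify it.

Decomposition 3

Decomposition 1: common = {EName}, closure = {EName} → lossy.
Decomposition 2: common = {EName, DeptID, MgrID}, closure = {EName, DeptID, Salary, MgrID, EmpID} → lossy.
Decomposition 3: common = {DName, DeptID, EmpID}, closure = {EName, DName, DeptID, Salary, MgrID, EmpID} → lossless.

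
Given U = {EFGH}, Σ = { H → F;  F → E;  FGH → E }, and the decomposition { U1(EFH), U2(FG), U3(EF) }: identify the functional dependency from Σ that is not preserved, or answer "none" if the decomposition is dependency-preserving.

H → F lies within U1.
F → E lies within U1.
FGH → E: restricted closure across fragments reaches E.
Every dependency is enforceable on the fragments, so the decomposition is dependency-preserving.

none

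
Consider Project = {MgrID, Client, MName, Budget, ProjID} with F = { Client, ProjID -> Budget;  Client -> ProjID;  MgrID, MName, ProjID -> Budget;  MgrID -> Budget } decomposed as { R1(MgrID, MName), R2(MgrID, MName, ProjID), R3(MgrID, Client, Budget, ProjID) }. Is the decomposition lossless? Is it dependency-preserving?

lossy but dependency-preserving

Lossless test (chase): Rows 1 and 2 agree on MgrID; apply MgrID→Budget and equate their Budget entries. Rows 1 and 3 agree on MgrID; apply MgrID→Budget and equate their Budget entries. No row becomes fully distinguished — the join is lossy.
Dependency preservation: MgrID, MName, ProjID → Budget is not contained in any single fragment, but the restricted closure of its left-hand side across the fragments still reaches the right-hand side; the remaining FDs each lie inside some fragment. All dependencies are preserved.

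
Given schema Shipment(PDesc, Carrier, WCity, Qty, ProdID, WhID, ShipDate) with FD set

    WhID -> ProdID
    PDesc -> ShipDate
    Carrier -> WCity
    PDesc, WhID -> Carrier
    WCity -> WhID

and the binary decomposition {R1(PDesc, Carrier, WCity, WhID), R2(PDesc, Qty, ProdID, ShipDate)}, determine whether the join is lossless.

No

Common attributes: R1 ∩ R2 = {PDesc}.
Closure of {PDesc}: PDesc → ShipDate applies, adding ShipDate. So (PDesc)⁺ = {PDesc, ShipDate}.
The closure contains neither all of R1 = {PDesc, Carrier, WCity, WhID} nor all of R2 = {PDesc, Qty, ProdID, ShipDate}, so the common attributes are not a superkey of either fragment. The join is lossy.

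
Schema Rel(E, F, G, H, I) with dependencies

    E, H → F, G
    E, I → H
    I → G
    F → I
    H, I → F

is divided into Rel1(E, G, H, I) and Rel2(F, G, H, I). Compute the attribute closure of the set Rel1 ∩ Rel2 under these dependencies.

Rel1 ∩ Rel2 = {G, H, I}.
H, I → F applies, adding F
Closure: {F, G, H, I}.

F, G, H, I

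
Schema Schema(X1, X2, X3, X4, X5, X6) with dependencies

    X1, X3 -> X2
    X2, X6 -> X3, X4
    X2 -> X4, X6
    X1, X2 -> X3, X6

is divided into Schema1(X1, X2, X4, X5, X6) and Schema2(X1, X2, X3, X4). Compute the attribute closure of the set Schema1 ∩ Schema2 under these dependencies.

Schema1 ∩ Schema2 = {X1, X2, X4}.
X2 → X4, X6 applies, adding X6
X1, X2 → X3, X6 applies, adding X3
Closure: {X1, X2, X3, X4, X6}.

X1, X2, X3, X4, X6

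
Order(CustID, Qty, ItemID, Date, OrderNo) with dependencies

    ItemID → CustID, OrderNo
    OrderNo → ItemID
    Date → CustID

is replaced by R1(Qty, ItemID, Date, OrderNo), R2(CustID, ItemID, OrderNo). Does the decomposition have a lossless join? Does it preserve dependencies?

lossless but not dependency-preserving

Lossless test: (ItemID, OrderNo)⁺ = {CustID, ItemID, OrderNo}, which contains all of one fragment — lossless.
Dependency preservation: the restricted closure of {Date} across the fragments never reaches {CustID}, so Date → CustID cannot be enforced without a join — not preserved.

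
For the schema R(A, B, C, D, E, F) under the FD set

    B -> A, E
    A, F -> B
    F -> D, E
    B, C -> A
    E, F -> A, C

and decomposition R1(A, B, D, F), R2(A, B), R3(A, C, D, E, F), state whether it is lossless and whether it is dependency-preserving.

Lossless test (chase): Rows 1 and 2 agree on B; apply B→A, E and equate their A, E entries. Rows 1 and 3 agree on A, F; apply A, F→B and equate their B entries. Rows 1 and 3 agree on F; apply F→D, E and equate their D, E entries. Rows 1 and 3 agree on E, F; apply E, F→A, C and equate their A, C entries. Row 1 is now all distinguished symbols — the join is lossless.
Dependency preservation: the restricted closure of {B} across the fragments never reaches {A, E}, so B → A, E cannot be enforced without a join — not preserved.

lossless but not dependency-preserving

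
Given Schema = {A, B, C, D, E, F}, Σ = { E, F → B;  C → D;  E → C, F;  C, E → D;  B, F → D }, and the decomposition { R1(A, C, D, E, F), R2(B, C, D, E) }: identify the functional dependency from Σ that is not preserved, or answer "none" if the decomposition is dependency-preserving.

Check B, F → D: no single fragment contains all of {B, D, F}, and the restricted closure of {B, F} across the fragments never reaches {D}.
E, F → B is preserved.
C → D is preserved.
E → C, F is preserved.
C, E → D is preserved.

B, F → D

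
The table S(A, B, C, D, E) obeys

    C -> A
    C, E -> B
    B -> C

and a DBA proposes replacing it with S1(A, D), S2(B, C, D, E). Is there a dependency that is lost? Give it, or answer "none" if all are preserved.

C -> A

Check C → A: no single fragment contains all of {A, C}, and the restricted closure of {C} across the fragments never reaches {A}.
C, E → B is preserved.
B → C is preserved.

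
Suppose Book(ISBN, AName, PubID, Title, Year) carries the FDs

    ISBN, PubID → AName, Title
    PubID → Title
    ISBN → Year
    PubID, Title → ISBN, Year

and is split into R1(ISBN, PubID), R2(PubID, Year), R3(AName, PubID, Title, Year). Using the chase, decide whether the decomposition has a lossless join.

Chase test. Columns are ISBN, AName, PubID, Title, Year; row i has aⱼ where attribute j ∈ Ri, else bᵢⱼ.
Initial tableau (one row per fragment):
  row 1: a1 b12 a3 b14 b15
  row 2: b21 b22 a3 b24 a5
  row 3: b31 a2 a3 a4 a5
Rows 1 and 2 agree on PubID; apply PubID→Title and equate their Title entries.
Rows 1 and 3 agree on PubID; apply PubID→Title and equate their Title entries.
Rows 1 and 2 agree on PubID, Title; apply PubID, Title→ISBN, Year and equate their ISBN, Year entries.
Rows 1 and 3 agree on PubID, Title; apply PubID, Title→ISBN, Year and equate their ISBN, Year entries.
Rows 1 and 2 agree on ISBN, PubID; apply ISBN, PubID→AName, Title and equate their AName, Title entries.
Rows 1 and 3 agree on ISBN, PubID; apply ISBN, PubID→AName, Title and equate their AName, Title entries.
Row 1 is now all distinguished symbols — the join is lossless.

Yes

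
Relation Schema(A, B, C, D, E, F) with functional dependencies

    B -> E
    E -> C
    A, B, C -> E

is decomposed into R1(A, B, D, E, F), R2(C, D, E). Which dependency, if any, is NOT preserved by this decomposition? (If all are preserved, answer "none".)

none

B → E lies within R1.
E → C lies within R2.
A, B, C → E: restricted closure across fragments reaches E.
Every dependency is enforceable on the fragments, so the decomposition is dependency-preserving.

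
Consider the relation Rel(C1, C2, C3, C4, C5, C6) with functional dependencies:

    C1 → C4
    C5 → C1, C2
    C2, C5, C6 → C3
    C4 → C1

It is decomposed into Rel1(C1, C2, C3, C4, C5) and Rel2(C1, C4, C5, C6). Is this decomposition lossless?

No

Common attributes: Rel1 ∩ Rel2 = {C1, C4, C5}.
Closure of {C1, C4, C5}: C5 → C1, C2 applies, adding C2. So (C1, C4, C5)⁺ = {C1, C2, C4, C5}.
The closure contains neither all of Rel1 = {C1, C2, C3, C4, C5} nor all of Rel2 = {C1, C4, C5, C6}, so the common attributes are not a superkey of either fragment. The join is lossy.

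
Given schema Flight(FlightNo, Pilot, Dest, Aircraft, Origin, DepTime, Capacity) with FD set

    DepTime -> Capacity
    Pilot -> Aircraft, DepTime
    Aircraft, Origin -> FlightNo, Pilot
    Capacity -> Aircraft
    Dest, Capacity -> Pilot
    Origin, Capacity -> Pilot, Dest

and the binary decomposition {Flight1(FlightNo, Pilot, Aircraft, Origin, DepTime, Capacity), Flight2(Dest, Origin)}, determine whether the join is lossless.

No

Common attributes: Flight1 ∩ Flight2 = {Origin}.
No dependency enlarges {Origin}, so (Origin)⁺ = {Origin}.
The closure contains neither all of Flight1 = {FlightNo, Pilot, Aircraft, Origin, DepTime, Capacity} nor all of Flight2 = {Dest, Origin}, so the common attributes are not a superkey of either fragment. The join is lossy.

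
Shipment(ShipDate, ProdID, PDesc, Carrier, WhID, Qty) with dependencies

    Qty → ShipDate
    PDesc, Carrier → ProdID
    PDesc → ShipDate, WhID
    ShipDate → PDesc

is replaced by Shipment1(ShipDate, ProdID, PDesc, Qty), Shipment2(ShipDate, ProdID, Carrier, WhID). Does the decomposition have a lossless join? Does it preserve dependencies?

lossy but dependency-preserving

Lossless test: (ShipDate, ProdID)⁺ = {ShipDate, ProdID, PDesc, WhID}, which is a superkey of neither fragment — lossy.
Dependency preservation: PDesc, Carrier → ProdID; PDesc → ShipDate, WhID are not contained in any single fragment, but the restricted closure of each left-hand side across the fragments still reaches the right-hand side; the remaining FDs each lie inside some fragment. All dependencies are preserved.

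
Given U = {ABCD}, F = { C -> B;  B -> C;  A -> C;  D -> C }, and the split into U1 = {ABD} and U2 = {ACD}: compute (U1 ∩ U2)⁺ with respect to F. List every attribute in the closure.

U1 ∩ U2 = {AD}.
A → C applies, adding C
C → B applies, adding B
Closure: {ABCD}.

ABCD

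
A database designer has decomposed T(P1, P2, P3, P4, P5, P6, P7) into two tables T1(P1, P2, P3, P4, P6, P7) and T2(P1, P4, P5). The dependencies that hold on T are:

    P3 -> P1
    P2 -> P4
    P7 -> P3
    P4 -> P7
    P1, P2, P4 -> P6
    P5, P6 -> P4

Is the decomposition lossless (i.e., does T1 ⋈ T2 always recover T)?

Common attributes: T1 ∩ T2 = {P1, P4}.
Closure of {P1, P4}: P4 → P7 applies, adding P7; P7 → P3 applies, adding P3. So (P1, P4)⁺ = {P1, P3, P4, P7}.
The closure contains neither all of T1 = {P1, P2, P3, P4, P6, P7} nor all of T2 = {P1, P4, P5}, so the common attributes are not a superkey of either fragment. The join is lossy.

No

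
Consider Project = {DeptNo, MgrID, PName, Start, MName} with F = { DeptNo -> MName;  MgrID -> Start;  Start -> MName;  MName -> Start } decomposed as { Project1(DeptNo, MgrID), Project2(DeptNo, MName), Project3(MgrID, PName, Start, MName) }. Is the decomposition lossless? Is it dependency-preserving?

Lossless test (chase): Rows 1 and 2 agree on DeptNo; apply DeptNo→MName and equate their MName entries. Rows 1 and 3 agree on MgrID; apply MgrID→Start and equate their Start entries. Rows 1 and 2 agree on MName; apply MName→Start and equate their Start entries. No row becomes fully distinguished — the join is lossy.
Dependency preservation: every FD's attributes lie within a single fragment, so each can be enforced locally — preserved.

lossy but dependency-preserving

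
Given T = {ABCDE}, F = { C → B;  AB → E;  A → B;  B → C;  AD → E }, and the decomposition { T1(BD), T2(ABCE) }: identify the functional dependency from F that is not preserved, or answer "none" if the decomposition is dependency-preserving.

C → B lies within T2.
AB → E lies within T2.
A → B lies within T2.
B → C lies within T2.
AD → E: restricted closure across fragments reaches E.
Every dependency is enforceable on the fragments, so the decomposition is dependency-preserving.

none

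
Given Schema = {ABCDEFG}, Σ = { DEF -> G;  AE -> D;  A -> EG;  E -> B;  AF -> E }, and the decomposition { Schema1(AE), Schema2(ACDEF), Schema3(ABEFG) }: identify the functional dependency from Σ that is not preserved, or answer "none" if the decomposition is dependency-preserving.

Check DEF → G: no single fragment contains all of {DEFG}, and the restricted closure of {DEF} across the fragments never reaches {G}.
AE → D is preserved.
A → EG is preserved.
E → B is preserved.
AF → E is preserved.

DEF -> G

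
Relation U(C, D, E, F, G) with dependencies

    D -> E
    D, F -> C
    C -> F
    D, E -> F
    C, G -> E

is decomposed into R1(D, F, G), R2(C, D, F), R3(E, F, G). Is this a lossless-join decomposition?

Chase test. Columns are C, D, E, F, G; row i has aⱼ where attribute j ∈ Ri, else bᵢⱼ.
Initial tableau (one row per fragment):
  row 1: b11 a2 b13 a4 a5
  row 2: a1 a2 b23 a4 b25
  row 3: b31 b32 a3 a4 a5
Rows 1 and 2 agree on D; apply D→E and equate their E entries.
Rows 1 and 2 agree on D, F; apply D, F→C and equate their C entries.
No row becomes fully distinguished — the join is lossy.

No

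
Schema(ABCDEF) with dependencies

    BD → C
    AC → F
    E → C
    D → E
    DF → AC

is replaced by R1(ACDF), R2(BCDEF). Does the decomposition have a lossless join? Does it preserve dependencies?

Lossless test: (CDF)⁺ = {ACDEF}, which contains all of one fragment — lossless.
Dependency preservation: every FD's attributes lie within a single fragment, so each can be enforced locally — preserved.

lossless and dependency-preserving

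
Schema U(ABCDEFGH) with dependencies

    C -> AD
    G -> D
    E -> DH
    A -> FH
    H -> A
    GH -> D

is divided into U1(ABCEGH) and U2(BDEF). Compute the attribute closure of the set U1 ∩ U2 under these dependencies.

ABDEFH

U1 ∩ U2 = {BE}.
E → DH applies, adding DH
H → A applies, adding A
A → FH applies, adding F
Closure: {ABDEFH}.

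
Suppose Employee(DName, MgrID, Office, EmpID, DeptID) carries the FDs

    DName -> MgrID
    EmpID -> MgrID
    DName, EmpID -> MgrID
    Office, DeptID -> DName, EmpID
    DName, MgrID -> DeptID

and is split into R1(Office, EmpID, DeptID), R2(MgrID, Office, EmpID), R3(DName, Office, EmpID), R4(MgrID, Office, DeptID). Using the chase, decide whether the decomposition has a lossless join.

No

Chase test. Columns are DName, MgrID, Office, EmpID, DeptID; row i has aⱼ where attribute j ∈ Ri, else bᵢⱼ.
Initial tableau (one row per fragment):
  row 1: b11 b12 a3 a4 a5
  row 2: b21 a2 a3 a4 b25
  row 3: a1 b32 a3 a4 b35
  row 4: b41 a2 a3 b44 a5
Rows 1 and 2 agree on EmpID; apply EmpID→MgrID and equate their MgrID entries.
Rows 1 and 3 agree on EmpID; apply EmpID→MgrID and equate their MgrID entries.
Rows 1 and 4 agree on Office, DeptID; apply Office, DeptID→DName, EmpID and equate their DName, EmpID entries.
No row becomes fully distinguished — the join is lossy.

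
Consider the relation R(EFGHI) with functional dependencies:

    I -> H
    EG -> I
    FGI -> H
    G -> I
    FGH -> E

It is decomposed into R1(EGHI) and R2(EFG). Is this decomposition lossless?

Yes

Common attributes: R1 ∩ R2 = {EG}.
Closure of {EG}: EG → I applies, adding I; I → H applies, adding H. So (EG)⁺ = {EGHI}.
This closure contains every attribute of R1, so R1 ∩ R2 → R1. The join is lossless.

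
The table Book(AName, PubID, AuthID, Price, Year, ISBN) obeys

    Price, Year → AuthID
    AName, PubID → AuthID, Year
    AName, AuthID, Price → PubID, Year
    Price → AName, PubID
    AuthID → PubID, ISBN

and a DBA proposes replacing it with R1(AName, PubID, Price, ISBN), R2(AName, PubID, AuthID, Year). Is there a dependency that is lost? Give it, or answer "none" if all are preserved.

AuthID → PubID, ISBN

Check AuthID → PubID, ISBN: no single fragment contains all of {PubID, AuthID, ISBN}, and the restricted closure of {AuthID} across the fragments never reaches {PubID, ISBN}.
Price, Year → AuthID is preserved.
AName, PubID → AuthID, Year is preserved.
AName, AuthID, Price → PubID, Year is preserved.
Price → AName, PubID is preserved.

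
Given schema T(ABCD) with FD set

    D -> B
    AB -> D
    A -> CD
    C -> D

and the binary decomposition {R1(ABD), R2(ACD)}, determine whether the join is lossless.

Common attributes: R1 ∩ R2 = {AD}.
Closure of {AD}: D → B applies, adding B; A → CD applies, adding C. So (AD)⁺ = {ABCD}.
This closure contains every attribute of R1, so R1 ∩ R2 → R1. The join is lossless.

Yes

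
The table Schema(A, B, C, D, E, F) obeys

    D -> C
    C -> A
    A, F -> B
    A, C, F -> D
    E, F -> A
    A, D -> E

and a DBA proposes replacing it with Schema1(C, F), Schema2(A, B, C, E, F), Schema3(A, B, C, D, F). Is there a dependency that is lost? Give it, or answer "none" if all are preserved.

Check A, D → E: no single fragment contains all of {A, D, E}, and the restricted closure of {A, D} across the fragments never reaches {E}.
D → C is preserved.
C → A is preserved.
A, F → B is preserved.
A, C, F → D is preserved.
E, F → A is preserved.

A, D -> E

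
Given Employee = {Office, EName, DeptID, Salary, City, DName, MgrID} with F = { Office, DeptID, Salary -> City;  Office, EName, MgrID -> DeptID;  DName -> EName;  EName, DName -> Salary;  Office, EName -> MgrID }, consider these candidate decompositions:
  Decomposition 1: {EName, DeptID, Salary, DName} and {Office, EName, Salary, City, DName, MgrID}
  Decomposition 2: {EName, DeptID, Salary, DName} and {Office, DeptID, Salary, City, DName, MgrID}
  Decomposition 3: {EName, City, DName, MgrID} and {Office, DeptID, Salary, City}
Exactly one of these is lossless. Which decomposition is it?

Decomposition 1: common = {EName, Salary, DName}, closure = {EName, Salary, DName} → lossy.
Decomposition 2: common = {DeptID, Salary, DName}, closure = {EName, DeptID, Salary, DName} → lossless.
Decomposition 3: common = {City}, closure = {City} → lossy.

Decomposition 2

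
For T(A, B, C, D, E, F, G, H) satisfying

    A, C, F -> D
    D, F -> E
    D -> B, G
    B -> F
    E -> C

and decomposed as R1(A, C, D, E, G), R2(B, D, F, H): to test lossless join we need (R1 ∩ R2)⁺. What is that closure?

R1 ∩ R2 = {D}.
D → B, G applies, adding B, G
B → F applies, adding F
D, F → E applies, adding E
E → C applies, adding C
Closure: {B, C, D, E, F, G}.

B, C, D, E, F, G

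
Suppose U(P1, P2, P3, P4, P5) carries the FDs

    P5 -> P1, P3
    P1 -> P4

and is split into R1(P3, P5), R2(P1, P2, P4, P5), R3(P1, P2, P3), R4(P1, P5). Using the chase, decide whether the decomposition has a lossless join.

Yes

Chase test. Columns are P1, P2, P3, P4, P5; row i has aⱼ where attribute j ∈ Ri, else bᵢⱼ.
Initial tableau (one row per fragment):
  row 1: b11 b12 a3 b14 a5
  row 2: a1 a2 b23 a4 a5
  row 3: a1 a2 a3 b34 b35
  row 4: a1 b42 b43 b44 a5
Rows 1 and 2 agree on P5; apply P5→P1, P3 and equate their P1, P3 entries.
Rows 1 and 4 agree on P5; apply P5→P1, P3 and equate their P1, P3 entries.
Rows 1 and 2 agree on P1; apply P1→P4 and equate their P4 entries.
Rows 1 and 3 agree on P1; apply P1→P4 and equate their P4 entries.
Rows 1 and 4 agree on P1; apply P1→P4 and equate their P4 entries.
Row 2 is now all distinguished symbols — the join is lossless.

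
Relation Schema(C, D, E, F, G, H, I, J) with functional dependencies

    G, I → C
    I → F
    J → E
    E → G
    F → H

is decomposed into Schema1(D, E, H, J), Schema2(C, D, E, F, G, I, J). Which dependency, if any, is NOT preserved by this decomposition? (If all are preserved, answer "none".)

Check F → H: no single fragment contains all of {F, H}, and the restricted closure of {F} across the fragments never reaches {H}.
G, I → C is preserved.
I → F is preserved.
J → E is preserved.
E → G is preserved.

F → H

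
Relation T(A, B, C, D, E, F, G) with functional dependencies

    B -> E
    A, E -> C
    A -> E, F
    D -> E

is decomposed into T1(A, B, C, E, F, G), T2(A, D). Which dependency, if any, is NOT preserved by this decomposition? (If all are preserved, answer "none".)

Check D → E: no single fragment contains all of {D, E}, and the restricted closure of {D} across the fragments never reaches {E}.
B → E is preserved.
A, E → C is preserved.
A → E, F is preserved.

D -> E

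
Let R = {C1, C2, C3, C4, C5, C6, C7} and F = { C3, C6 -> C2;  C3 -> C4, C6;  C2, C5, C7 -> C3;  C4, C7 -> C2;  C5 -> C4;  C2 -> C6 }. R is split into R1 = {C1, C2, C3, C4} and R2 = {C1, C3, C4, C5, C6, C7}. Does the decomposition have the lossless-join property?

Common attributes: R1 ∩ R2 = {C1, C3, C4}.
Closure of {C1, C3, C4}: C3 → C4, C6 applies, adding C6; C3, C6 → C2 applies, adding C2. So (C1, C3, C4)⁺ = {C1, C2, C3, C4, C6}.
This closure contains every attribute of R1, so R1 ∩ R2 → R1. The join is lossless.

Yes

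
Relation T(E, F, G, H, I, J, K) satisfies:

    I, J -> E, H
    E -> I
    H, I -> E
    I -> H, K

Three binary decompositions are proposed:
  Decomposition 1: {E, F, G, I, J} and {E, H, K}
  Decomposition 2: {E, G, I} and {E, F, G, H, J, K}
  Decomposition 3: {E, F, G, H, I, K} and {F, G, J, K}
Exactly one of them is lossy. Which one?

Decomposition 3

Decomposition 1: common = {E}, closure = {E, H, I, K} → lossless.
Decomposition 2: common = {E, G}, closure = {E, G, H, I, K} → lossless.
Decomposition 3: common = {F, G, K}, closure = {F, G, K} → lossy.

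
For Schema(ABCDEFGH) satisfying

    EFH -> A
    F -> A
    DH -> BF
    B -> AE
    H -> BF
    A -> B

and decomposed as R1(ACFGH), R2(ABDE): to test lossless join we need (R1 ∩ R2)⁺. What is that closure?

R1 ∩ R2 = {A}.
A → B applies, adding B
B → AE applies, adding E
Closure: {ABE}.

ABE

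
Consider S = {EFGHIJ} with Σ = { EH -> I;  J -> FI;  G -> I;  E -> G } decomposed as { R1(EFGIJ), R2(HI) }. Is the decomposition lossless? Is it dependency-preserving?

Lossless test: (I)⁺ = {I}, which is a superkey of neither fragment — lossy.
Dependency preservation: EH → I is not contained in any single fragment, but the restricted closure of its left-hand side across the fragments still reaches the right-hand side; the remaining FDs each lie inside some fragment. All dependencies are preserved.

lossy but dependency-preserving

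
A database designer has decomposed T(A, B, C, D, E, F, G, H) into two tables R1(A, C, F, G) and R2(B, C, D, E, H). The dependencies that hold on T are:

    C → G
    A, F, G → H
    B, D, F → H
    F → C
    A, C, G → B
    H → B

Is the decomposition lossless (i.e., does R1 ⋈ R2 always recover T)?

No

Common attributes: R1 ∩ R2 = {C}.
Closure of {C}: C → G applies, adding G. So (C)⁺ = {C, G}.
The closure contains neither all of R1 = {A, C, F, G} nor all of R2 = {B, C, D, E, H}, so the common attributes are not a superkey of either fragment. The join is lossy.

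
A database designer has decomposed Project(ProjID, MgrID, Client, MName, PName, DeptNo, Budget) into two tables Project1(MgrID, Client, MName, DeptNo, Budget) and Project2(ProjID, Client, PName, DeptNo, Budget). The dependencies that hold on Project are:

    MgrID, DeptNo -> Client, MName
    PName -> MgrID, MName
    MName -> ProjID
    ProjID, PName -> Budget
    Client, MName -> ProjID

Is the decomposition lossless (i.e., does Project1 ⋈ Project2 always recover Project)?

No

Common attributes: Project1 ∩ Project2 = {Client, DeptNo, Budget}.
No dependency enlarges {Client, DeptNo, Budget}, so (Client, DeptNo, Budget)⁺ = {Client, DeptNo, Budget}.
The closure contains neither all of Project1 = {MgrID, Client, MName, DeptNo, Budget} nor all of Project2 = {ProjID, Client, PName, DeptNo, Budget}, so the common attributes are not a superkey of either fragment. The join is lossy.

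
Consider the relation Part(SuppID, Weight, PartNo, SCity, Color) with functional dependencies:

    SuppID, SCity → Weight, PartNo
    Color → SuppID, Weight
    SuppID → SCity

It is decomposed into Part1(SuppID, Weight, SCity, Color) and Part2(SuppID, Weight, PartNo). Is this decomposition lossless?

Yes

Common attributes: Part1 ∩ Part2 = {SuppID, Weight}.
Closure of {SuppID, Weight}: SuppID → SCity applies, adding SCity; SuppID, SCity → Weight, PartNo applies, adding PartNo. So (SuppID, Weight)⁺ = {SuppID, Weight, PartNo, SCity}.
This closure contains every attribute of Part2, so Part1 ∩ Part2 → Part2. The join is lossless.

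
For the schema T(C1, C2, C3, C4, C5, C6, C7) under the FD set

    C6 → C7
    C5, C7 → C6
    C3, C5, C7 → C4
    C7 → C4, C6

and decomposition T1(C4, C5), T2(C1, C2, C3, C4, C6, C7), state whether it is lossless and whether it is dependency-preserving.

Lossless test: (C4)⁺ = {C4}, which is a superkey of neither fragment — lossy.
Dependency preservation: C5, C7 → C6; C3, C5, C7 → C4 are not contained in any single fragment, but the restricted closure of each left-hand side across the fragments still reaches the right-hand side; the remaining FDs each lie inside some fragment. All dependencies are preserved.

lossy but dependency-preserving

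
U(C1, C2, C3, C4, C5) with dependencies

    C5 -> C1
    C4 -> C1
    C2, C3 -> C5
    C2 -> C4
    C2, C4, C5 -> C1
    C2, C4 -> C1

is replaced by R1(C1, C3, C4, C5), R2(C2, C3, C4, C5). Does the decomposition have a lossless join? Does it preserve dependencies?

Lossless test: (C3, C4, C5)⁺ = {C1, C3, C4, C5}, which contains all of one fragment — lossless.
Dependency preservation: C2, C4, C5 → C1; C2, C4 → C1 are not contained in any single fragment, but the restricted closure of each left-hand side across the fragments still reaches the right-hand side; the remaining FDs each lie inside some fragment. All dependencies are preserved.

lossless and dependency-preserving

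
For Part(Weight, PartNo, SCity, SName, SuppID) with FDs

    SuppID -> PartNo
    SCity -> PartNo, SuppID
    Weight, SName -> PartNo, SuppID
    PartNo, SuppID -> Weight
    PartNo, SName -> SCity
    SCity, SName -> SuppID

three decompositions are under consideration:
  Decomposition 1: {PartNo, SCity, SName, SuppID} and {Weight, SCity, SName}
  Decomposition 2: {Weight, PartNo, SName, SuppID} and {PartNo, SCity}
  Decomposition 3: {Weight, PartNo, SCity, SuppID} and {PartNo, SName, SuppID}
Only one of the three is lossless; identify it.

Decomposition 1

Decomposition 1: common = {SCity, SName}, closure = {Weight, PartNo, SCity, SName, SuppID} → lossless.
Decomposition 2: common = {PartNo}, closure = {PartNo} → lossy.
Decomposition 3: common = {PartNo, SuppID}, closure = {Weight, PartNo, SuppID} → lossy.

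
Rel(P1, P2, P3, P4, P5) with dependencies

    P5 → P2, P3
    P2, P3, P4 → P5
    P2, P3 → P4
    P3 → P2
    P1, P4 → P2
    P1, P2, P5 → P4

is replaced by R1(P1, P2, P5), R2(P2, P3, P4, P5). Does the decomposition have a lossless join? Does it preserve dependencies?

Lossless test: (P2, P5)⁺ = {P2, P3, P4, P5}, which contains all of one fragment — lossless.
Dependency preservation: the restricted closure of {P1, P4} across the fragments never reaches {P2}, so P1, P4 → P2 cannot be enforced without a join — not preserved.

lossless but not dependency-preserving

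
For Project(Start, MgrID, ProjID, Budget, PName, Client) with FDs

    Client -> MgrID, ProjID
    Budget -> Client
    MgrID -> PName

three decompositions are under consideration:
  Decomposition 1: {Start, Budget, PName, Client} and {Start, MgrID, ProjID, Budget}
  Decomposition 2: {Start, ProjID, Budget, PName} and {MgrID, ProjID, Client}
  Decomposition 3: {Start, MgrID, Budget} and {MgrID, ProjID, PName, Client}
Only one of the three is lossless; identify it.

Decomposition 1: common = {Start, Budget}, closure = {Start, MgrID, ProjID, Budget, PName, Client} → lossless.
Decomposition 2: common = {ProjID}, closure = {ProjID} → lossy.
Decomposition 3: common = {MgrID}, closure = {MgrID, PName} → lossy.

Decomposition 1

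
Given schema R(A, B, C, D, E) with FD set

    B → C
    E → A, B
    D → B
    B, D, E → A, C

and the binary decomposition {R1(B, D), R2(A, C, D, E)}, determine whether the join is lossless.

Common attributes: R1 ∩ R2 = {D}.
Closure of {D}: D → B applies, adding B; B → C applies, adding C. So (D)⁺ = {B, C, D}.
This closure contains every attribute of R1, so R1 ∩ R2 → R1. The join is lossless.

Yes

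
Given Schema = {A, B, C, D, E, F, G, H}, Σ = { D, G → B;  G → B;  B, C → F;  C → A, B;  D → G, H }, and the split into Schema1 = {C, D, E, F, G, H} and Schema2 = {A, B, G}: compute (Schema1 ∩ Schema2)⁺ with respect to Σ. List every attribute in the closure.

Schema1 ∩ Schema2 = {G}.
G → B applies, adding B
Closure: {B, G}.

B, G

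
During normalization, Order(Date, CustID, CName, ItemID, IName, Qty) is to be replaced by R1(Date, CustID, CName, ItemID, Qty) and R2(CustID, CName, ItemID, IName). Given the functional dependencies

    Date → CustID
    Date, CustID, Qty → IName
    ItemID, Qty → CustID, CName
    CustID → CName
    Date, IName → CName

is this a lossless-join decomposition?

No

Common attributes: R1 ∩ R2 = {CustID, CName, ItemID}.
No dependency enlarges {CustID, CName, ItemID}, so (CustID, CName, ItemID)⁺ = {CustID, CName, ItemID}.
The closure contains neither all of R1 = {Date, CustID, CName, ItemID, Qty} nor all of R2 = {CustID, CName, ItemID, IName}, so the common attributes are not a superkey of either fragment. The join is lossy.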